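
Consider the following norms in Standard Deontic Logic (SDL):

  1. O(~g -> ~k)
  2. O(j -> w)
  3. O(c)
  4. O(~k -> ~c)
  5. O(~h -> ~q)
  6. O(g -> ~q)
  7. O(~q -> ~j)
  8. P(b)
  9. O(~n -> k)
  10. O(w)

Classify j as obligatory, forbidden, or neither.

Premise 3 gives O(c).
The contrapositive of premise 4 (O(~k -> ~c)) is O(c -> k), and O(c) is already established, so O(k).
Premise 1, O(~g -> ~k), contraposes to O(k -> g); with O(k) we get O(g).
With premise 6, O(g -> ~q), the K-axiom yields O(~q).
Applying K to premise 7 (O(~q -> ~j)) and O(~q) yields O(~j).
Premises 2, 5, 8, 9, 10 do not contribute to this derivation.
Thus O(~j), which is F(j): j is forbidden.

Forbidden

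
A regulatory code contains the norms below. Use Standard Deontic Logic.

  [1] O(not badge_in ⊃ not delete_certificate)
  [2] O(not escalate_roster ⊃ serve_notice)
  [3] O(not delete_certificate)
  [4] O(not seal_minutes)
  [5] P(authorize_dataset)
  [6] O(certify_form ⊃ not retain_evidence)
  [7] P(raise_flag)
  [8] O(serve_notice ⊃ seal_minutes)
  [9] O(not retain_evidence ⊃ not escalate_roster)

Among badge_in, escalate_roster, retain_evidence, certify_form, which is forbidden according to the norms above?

certify_form

Premise 4 gives O(not seal_minutes).
Premise 8, O(serve_notice ⊃ seal_minutes), contraposes to O(not seal_minutes ⊃ not serve_notice); with O(not seal_minutes) we get O(not serve_notice).
The contrapositive of premise 2 (O(not escalate_roster ⊃ serve_notice)) is O(not serve_notice ⊃ escalate_roster), and O(not serve_notice) is already established, so O(escalate_roster).
Premise 9 is O(not retain_evidence ⊃ not escalate_roster); contrapositively O(escalate_roster ⊃ retain_evidence). Since O(escalate_roster) holds, K gives O(retain_evidence).
Premise 6 is O(certify_form ⊃ not retain_evidence); contrapositively O(retain_evidence ⊃ not certify_form). Since O(retain_evidence) holds, K gives O(not certify_form).
So O(not certify_form) holds, i.e. certify_form is forbidden. None of the other listed options is forbidden under the premises.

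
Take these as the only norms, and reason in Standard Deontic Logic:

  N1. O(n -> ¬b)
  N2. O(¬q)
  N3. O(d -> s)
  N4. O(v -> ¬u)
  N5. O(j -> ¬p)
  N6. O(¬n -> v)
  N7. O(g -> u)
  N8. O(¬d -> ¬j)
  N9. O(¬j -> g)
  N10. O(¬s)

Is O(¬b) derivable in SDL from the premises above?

Premise 10 states O(¬s) outright.
The contrapositive of premise 3 (O(d -> s)) is O(¬s -> ¬d), and O(¬s) is already established, so O(¬d).
Premise 8 is O(¬d -> ¬j); since O(¬d), deontic closure gives O(¬j).
From O(¬j) and premise 9, O(¬j -> g), we obtain O(g).
Premise 7 is O(g -> u); since O(g), deontic closure gives O(u).
Premise 4 is O(v -> ¬u); contrapositively O(u -> ¬v). Since O(u) holds, K gives O(¬v).
Premise 6 is O(¬n -> v); contrapositively O(¬v -> n). Since O(¬v) holds, K gives O(n).
From O(n) and premise 1, O(n -> ¬b), we obtain O(¬b).
Premises 2, 5 do not contribute to this derivation.
So O(¬b) follows.

Yes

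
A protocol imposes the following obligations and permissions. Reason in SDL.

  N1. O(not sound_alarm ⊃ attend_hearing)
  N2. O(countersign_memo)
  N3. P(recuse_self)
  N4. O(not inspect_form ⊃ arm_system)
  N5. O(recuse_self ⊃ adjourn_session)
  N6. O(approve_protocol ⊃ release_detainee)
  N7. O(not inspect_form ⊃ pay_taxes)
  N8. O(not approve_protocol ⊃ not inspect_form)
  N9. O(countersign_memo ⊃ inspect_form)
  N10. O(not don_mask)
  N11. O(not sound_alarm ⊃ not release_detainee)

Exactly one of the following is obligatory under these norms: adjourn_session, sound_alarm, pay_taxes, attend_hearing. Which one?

sound_alarm

Premise 2 gives O(countersign_memo).
Applying K to premise 9 (O(countersign_memo ⊃ inspect_form)) and O(countersign_memo) yields O(inspect_form).
Premise 8, O(not approve_protocol ⊃ not inspect_form), contraposes to O(inspect_form ⊃ approve_protocol); with O(inspect_form) we get O(approve_protocol).
Applying K to premise 6 (O(approve_protocol ⊃ release_detainee)) and O(approve_protocol) yields O(release_detainee).
Premise 11 is O(not sound_alarm ⊃ not release_detainee); contrapositively O(release_detainee ⊃ sound_alarm). Since O(release_detainee) holds, K gives O(sound_alarm).
So O(sound_alarm) holds — sound_alarm is obligatory. None of the other listed options is made obligatory by any chain of premises.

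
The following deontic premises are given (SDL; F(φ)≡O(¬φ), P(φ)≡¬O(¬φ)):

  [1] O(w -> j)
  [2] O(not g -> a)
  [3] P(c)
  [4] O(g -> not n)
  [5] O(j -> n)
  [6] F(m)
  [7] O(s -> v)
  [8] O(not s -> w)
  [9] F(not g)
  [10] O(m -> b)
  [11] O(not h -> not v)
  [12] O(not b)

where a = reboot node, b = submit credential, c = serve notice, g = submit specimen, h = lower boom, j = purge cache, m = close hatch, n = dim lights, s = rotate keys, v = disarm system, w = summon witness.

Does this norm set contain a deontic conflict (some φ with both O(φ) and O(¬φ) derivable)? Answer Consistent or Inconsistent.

Premise 10 is O(m -> b), but O(m) is not derivable from the premises, so it does not yield O(b).
So O(b) is not derivable, and the apparent clash with O(not b) does not arise.
A world satisfying every obligation exists (e.g. a=false, b=false, c=false, g=true, h=true, j=false, m=false, n=false, s=true, v=true, w=false); no atom is both obligatory and forbidden, so the set is consistent.

Consistent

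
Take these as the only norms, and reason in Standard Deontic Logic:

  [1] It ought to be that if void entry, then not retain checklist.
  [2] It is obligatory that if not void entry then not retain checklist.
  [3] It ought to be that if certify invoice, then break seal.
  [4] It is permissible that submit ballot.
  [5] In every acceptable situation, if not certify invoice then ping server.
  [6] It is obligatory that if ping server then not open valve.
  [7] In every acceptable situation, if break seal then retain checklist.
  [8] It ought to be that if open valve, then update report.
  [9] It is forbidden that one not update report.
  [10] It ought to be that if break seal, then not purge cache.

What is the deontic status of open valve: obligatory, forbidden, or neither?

By case analysis on void_entry: premise 1 gives O(void_entry → ¬retain_checklist) and premise 2 gives O(¬void_entry → ¬retain_checklist), so O(¬retain_checklist) either way.
Premise 7, O(break_seal → retain_checklist), contraposes to O(¬retain_checklist → ¬break_seal); with O(¬retain_checklist) we get O(¬break_seal).
The contrapositive of premise 3 (O(certify_invoice → break_seal)) is O(¬break_seal → ¬certify_invoice), and O(¬break_seal) is already established, so O(¬certify_invoice).
From O(¬certify_invoice) and premise 5, O(¬certify_invoice → ping_server), we obtain O(ping_server).
From O(ping_server) and premise 6, O(ping_server → ¬open_valve), we obtain O(¬open_valve).
Premises 4, 8, 9, 10 do not contribute to this derivation.
Thus O(¬open_valve), which is F(open_valve): open_valve is forbidden.

Forbidden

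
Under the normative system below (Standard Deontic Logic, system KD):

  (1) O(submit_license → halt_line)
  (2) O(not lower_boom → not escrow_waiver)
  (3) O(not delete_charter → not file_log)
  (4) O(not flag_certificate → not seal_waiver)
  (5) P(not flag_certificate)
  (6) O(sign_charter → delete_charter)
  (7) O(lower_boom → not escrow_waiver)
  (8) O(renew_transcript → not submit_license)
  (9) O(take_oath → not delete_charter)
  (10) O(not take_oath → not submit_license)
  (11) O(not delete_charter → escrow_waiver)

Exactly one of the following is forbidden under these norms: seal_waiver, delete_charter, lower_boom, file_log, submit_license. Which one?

submit_license

Premises 7 and 2 cover both cases: O(lower_boom → not escrow_waiver) and O(not lower_boom → not escrow_waiver). Since lower_boom ∨ not lower_boom is a tautology, O(not escrow_waiver) follows.
Premise 11 is O(not delete_charter → escrow_waiver); contrapositively O(not escrow_waiver → delete_charter). Since O(not escrow_waiver) holds, K gives O(delete_charter).
Premise 9, O(take_oath → not delete_charter), contraposes to O(delete_charter → not take_oath); with O(delete_charter) we get O(not take_oath).
From O(not take_oath) and premise 10, O(not take_oath → not submit_license), we obtain O(not submit_license).
So O(not submit_license) holds, i.e. submit_license is forbidden. None of the other listed options is forbidden under the premises.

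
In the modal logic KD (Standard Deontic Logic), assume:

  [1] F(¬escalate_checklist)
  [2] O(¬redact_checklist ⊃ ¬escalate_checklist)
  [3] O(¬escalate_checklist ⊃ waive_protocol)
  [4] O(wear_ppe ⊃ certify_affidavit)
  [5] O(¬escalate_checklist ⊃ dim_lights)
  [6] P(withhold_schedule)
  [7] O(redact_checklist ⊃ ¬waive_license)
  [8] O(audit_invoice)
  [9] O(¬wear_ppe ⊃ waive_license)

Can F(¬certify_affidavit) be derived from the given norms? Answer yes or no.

Yes

Premise 1 is F(¬escalate_checklist), i.e. O(escalate_checklist).
Premise 2, O(¬redact_checklist ⊃ ¬escalate_checklist), contraposes to O(escalate_checklist ⊃ redact_checklist); with O(escalate_checklist) we get O(redact_checklist).
Premise 7 is O(redact_checklist ⊃ ¬waive_license); since O(redact_checklist), deontic closure gives O(¬waive_license).
Premise 9 is O(¬wear_ppe ⊃ waive_license); contrapositively O(¬waive_license ⊃ wear_ppe). Since O(¬waive_license) holds, K gives O(wear_ppe).
From O(wear_ppe) and premise 4, O(wear_ppe ⊃ certify_affidavit), we obtain O(certify_affidavit).
Premises 3, 5, 6, 8 do not contribute to this derivation.
So O(certify_affidavit) holds, i.e. F(¬certify_affidavit). The claim follows.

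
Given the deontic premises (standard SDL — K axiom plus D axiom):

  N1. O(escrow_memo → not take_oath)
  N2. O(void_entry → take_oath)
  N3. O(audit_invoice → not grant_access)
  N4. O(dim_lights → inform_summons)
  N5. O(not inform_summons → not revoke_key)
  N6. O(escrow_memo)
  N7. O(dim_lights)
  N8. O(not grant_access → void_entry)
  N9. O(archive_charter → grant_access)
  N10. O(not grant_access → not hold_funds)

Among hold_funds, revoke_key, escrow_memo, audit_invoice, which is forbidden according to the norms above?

audit_invoice

Premise 6 states O(escrow_memo) outright.
From O(escrow_memo) and premise 1, O(escrow_memo → not take_oath), we obtain O(not take_oath).
Premise 2, O(void_entry → take_oath), contraposes to O(not take_oath → not void_entry); with O(not take_oath) we get O(not void_entry).
Premise 8, O(not grant_access → void_entry), contraposes to O(not void_entry → grant_access); with O(not void_entry) we get O(grant_access).
Premise 3, O(audit_invoice → not grant_access), contraposes to O(grant_access → not audit_invoice); with O(grant_access) we get O(not audit_invoice).
So O(not audit_invoice) holds, i.e. audit_invoice is forbidden. None of the other listed options is forbidden under the premises.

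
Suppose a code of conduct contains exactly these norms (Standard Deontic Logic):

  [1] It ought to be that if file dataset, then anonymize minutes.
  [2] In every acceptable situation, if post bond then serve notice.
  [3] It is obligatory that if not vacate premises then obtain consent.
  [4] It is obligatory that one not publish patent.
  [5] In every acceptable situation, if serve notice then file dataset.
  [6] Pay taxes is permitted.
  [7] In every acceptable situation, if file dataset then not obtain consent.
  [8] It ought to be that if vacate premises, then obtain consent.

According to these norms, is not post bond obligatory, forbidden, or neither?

Obligatory

Premises 8 and 3 cover both cases: O(vacate_premises → obtain_consent) and O(¬vacate_premises → obtain_consent). Since vacate_premises ∨ ¬vacate_premises is a tautology, O(obtain_consent) follows.
Premise 7, O(file_dataset → ¬obtain_consent), contraposes to O(obtain_consent → ¬file_dataset); with O(obtain_consent) we get O(¬file_dataset).
Premise 5 is O(serve_notice → file_dataset); contrapositively O(¬file_dataset → ¬serve_notice). Since O(¬file_dataset) holds, K gives O(¬serve_notice).
The contrapositive of premise 2 (O(post_bond → serve_notice)) is O(¬serve_notice → ¬post_bond), and O(¬serve_notice) is already established, so O(¬post_bond).
Premises 1, 4, 6 do not contribute to this derivation.
Hence ¬post_bond is obligatory.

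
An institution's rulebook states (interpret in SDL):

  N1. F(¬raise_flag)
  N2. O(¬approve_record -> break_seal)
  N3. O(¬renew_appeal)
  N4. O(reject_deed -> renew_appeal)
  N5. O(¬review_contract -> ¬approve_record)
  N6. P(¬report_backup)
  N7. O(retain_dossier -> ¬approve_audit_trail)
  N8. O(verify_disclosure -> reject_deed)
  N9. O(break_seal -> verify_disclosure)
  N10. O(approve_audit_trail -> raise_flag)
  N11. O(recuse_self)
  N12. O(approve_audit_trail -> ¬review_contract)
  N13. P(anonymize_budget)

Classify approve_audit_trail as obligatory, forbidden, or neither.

From premise 3 we have O(¬renew_appeal).
The contrapositive of premise 4 (O(reject_deed -> renew_appeal)) is O(¬renew_appeal -> ¬reject_deed), and O(¬renew_appeal) is already established, so O(¬reject_deed).
The contrapositive of premise 8 (O(verify_disclosure -> reject_deed)) is O(¬reject_deed -> ¬verify_disclosure), and O(¬reject_deed) is already established, so O(¬verify_disclosure).
Premise 9 is O(break_seal -> verify_disclosure); contrapositively O(¬verify_disclosure -> ¬break_seal). Since O(¬verify_disclosure) holds, K gives O(¬break_seal).
Premise 2 is O(¬approve_record -> break_seal); contrapositively O(¬break_seal -> approve_record). Since O(¬break_seal) holds, K gives O(approve_record).
The contrapositive of premise 5 (O(¬review_contract -> ¬approve_record)) is O(approve_record -> review_contract), and O(approve_record) is already established, so O(review_contract).
The contrapositive of premise 12 (O(approve_audit_trail -> ¬review_contract)) is O(review_contract -> ¬approve_audit_trail), and O(review_contract) is already established, so O(¬approve_audit_trail).
Premises 1, 6, 7, 10, 11, 13 do not contribute to this derivation.
Thus O(¬approve_audit_trail), which is F(approve_audit_trail): approve_audit_trail is forbidden.

Forbidden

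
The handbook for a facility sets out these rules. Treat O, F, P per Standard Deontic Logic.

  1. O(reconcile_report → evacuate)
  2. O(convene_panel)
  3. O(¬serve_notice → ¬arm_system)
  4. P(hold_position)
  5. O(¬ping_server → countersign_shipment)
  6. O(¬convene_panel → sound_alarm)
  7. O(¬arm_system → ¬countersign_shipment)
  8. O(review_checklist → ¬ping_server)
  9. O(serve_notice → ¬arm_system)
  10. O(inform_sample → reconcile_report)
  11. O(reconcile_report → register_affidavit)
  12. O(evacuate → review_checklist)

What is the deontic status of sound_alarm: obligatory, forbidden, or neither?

Neither

Premise 6 is O(¬convene_panel → sound_alarm), but O(¬convene_panel) is not derivable from the premises, so it does not yield O(sound_alarm).
No premise or chain of K-axiom applications forces O(sound_alarm), and none forces O(¬sound_alarm). So sound_alarm is neither obligatory nor forbidden under these norms.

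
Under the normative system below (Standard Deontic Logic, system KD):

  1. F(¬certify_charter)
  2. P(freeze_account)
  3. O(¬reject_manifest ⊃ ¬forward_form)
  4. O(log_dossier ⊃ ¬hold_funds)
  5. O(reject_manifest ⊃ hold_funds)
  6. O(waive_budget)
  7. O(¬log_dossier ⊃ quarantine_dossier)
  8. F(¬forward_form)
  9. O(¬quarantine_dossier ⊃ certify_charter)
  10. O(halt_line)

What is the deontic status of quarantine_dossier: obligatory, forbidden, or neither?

F(¬forward_form) at premise 8 means O(forward_form).
Premise 3 is O(¬reject_manifest ⊃ ¬forward_form); contrapositively O(forward_form ⊃ reject_manifest). Since O(forward_form) holds, K gives O(reject_manifest).
Premise 5 is O(reject_manifest ⊃ hold_funds); since O(reject_manifest), deontic closure gives O(hold_funds).
Premise 4, O(log_dossier ⊃ ¬hold_funds), contraposes to O(hold_funds ⊃ ¬log_dossier); with O(hold_funds) we get O(¬log_dossier).
Premise 7 is O(¬log_dossier ⊃ quarantine_dossier); since O(¬log_dossier), deontic closure gives O(quarantine_dossier).
Premises 1, 2, 6, 9, 10 do not contribute to this derivation.
Hence quarantine_dossier is obligatory.

Obligatory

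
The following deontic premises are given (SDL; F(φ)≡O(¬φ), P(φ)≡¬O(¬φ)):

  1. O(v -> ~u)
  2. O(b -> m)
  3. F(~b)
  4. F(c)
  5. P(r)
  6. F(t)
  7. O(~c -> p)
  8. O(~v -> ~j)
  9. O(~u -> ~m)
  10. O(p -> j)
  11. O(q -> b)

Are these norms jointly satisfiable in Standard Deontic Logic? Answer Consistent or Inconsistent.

Premise 3, F(~b), is equivalent to O(b).
From O(b) and premise 2, O(b -> m), we obtain O(m).
The contrapositive of premise 9 (O(~u -> ~m)) is O(m -> u), and O(m) is already established, so O(u).
Premise 1 is O(v -> ~u); contrapositively O(u -> ~v). Since O(u) holds, K gives O(~v).
With premise 8, O(~v -> ~j), the K-axiom yields O(~j).
Premise 10, O(p -> j), contraposes to O(~j -> ~p); with O(~j) we get O(~p).
Premise 7 is O(~c -> p); contrapositively O(~p -> c). Since O(~p) holds, K gives O(c).
However, F(c) at premise 4 amounts to O(~c).
We now have both O(c) and O(~c) — c is simultaneously obligatory and forbidden, violating the D-axiom.

Inconsistent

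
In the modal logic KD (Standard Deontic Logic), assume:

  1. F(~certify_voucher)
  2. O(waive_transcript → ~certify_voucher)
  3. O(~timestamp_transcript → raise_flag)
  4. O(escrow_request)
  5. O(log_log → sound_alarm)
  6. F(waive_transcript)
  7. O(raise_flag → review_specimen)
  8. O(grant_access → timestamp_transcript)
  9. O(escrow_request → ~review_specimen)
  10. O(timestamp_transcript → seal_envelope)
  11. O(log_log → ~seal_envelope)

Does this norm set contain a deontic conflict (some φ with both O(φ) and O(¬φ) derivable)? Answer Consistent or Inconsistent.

Consistent

Premise 2 is O(waive_transcript → ~certify_voucher), but O(waive_transcript) is not derivable from the premises, so it does not yield O(~certify_voucher).
So O(~certify_voucher) is not derivable, and the apparent clash with O(certify_voucher) does not arise.
A world satisfying every obligation exists (e.g. certify_voucher=true, escrow_request=true, grant_access=false, log_log=false, raise_flag=false, review_specimen=false, seal_envelope=true, sound_alarm=false, timestamp_transcript=true, waive_transcript=false); no atom is both obligatory and forbidden, so the set is consistent.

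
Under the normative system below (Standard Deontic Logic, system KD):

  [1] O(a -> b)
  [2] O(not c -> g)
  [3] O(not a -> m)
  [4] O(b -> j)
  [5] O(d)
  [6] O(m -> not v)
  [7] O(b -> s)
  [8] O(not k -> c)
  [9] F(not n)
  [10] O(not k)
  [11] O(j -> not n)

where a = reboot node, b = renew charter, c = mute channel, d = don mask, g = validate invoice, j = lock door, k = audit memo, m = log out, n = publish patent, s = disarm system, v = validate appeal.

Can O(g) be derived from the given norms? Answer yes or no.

Premise 2 is O(not c -> g), but O(not c) is not derivable from the premises, so it does not yield O(g).
No other premise forces O(g). An ideal world satisfying every premise can still have g false, so O(g) is not derivable.

No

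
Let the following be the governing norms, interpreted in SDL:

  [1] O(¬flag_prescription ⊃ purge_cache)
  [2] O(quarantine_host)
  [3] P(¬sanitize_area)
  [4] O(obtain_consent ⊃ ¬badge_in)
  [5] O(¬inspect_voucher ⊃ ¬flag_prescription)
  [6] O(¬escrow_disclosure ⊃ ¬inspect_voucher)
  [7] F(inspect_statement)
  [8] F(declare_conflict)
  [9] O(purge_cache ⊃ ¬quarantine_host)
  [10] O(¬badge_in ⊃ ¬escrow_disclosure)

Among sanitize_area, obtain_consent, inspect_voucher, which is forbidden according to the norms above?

Premise 2 states O(quarantine_host) outright.
Premise 9 is O(purge_cache ⊃ ¬quarantine_host); contrapositively O(quarantine_host ⊃ ¬purge_cache). Since O(quarantine_host) holds, K gives O(¬purge_cache).
The contrapositive of premise 1 (O(¬flag_prescription ⊃ purge_cache)) is O(¬purge_cache ⊃ flag_prescription), and O(¬purge_cache) is already established, so O(flag_prescription).
Premise 5, O(¬inspect_voucher ⊃ ¬flag_prescription), contraposes to O(flag_prescription ⊃ inspect_voucher); with O(flag_prescription) we get O(inspect_voucher).
Premise 6, O(¬escrow_disclosure ⊃ ¬inspect_voucher), contraposes to O(inspect_voucher ⊃ escrow_disclosure); with O(inspect_voucher) we get O(escrow_disclosure).
Premise 10, O(¬badge_in ⊃ ¬escrow_disclosure), contraposes to O(escrow_disclosure ⊃ badge_in); with O(escrow_disclosure) we get O(badge_in).
Premise 4 is O(obtain_consent ⊃ ¬badge_in); contrapositively O(badge_in ⊃ ¬obtain_consent). Since O(badge_in) holds, K gives O(¬obtain_consent).
So O(¬obtain_consent) holds, i.e. obtain_consent is forbidden. None of the other listed options is forbidden under the premises.

obtain_consent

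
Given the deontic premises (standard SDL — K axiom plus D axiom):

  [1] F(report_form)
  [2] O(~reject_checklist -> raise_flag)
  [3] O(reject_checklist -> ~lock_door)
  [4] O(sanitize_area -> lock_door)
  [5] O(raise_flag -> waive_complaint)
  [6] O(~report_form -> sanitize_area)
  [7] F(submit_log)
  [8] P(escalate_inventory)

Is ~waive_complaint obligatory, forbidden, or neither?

Forbidden

Premise 1, F(report_form), is equivalent to O(~report_form).
Premise 6 is O(~report_form -> sanitize_area); since O(~report_form), deontic closure gives O(sanitize_area).
With premise 4, O(sanitize_area -> lock_door), the K-axiom yields O(lock_door).
The contrapositive of premise 3 (O(reject_checklist -> ~lock_door)) is O(lock_door -> ~reject_checklist), and O(lock_door) is already established, so O(~reject_checklist).
Premise 2 is O(~reject_checklist -> raise_flag); since O(~reject_checklist), deontic closure gives O(raise_flag).
With premise 5, O(raise_flag -> waive_complaint), the K-axiom yields O(waive_complaint).
Premises 7, 8 do not contribute to this derivation.
Thus O(waive_complaint), which is F(~waive_complaint): ~waive_complaint is forbidden.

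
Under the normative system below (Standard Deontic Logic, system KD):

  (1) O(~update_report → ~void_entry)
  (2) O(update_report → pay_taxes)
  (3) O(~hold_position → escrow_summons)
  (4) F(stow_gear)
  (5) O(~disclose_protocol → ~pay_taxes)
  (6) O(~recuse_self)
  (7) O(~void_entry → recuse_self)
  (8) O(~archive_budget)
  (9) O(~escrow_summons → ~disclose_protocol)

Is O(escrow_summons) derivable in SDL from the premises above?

Premise 6 gives O(~recuse_self).
Premise 7 is O(~void_entry → recuse_self); contrapositively O(~recuse_self → void_entry). Since O(~recuse_self) holds, K gives O(void_entry).
Premise 1, O(~update_report → ~void_entry), contraposes to O(void_entry → update_report); with O(void_entry) we get O(update_report).
Premise 2 is O(update_report → pay_taxes); since O(update_report), deontic closure gives O(pay_taxes).
Premise 5 is O(~disclose_protocol → ~pay_taxes); contrapositively O(pay_taxes → disclose_protocol). Since O(pay_taxes) holds, K gives O(disclose_protocol).
Premise 9, O(~escrow_summons → ~disclose_protocol), contraposes to O(disclose_protocol → escrow_summons); with O(disclose_protocol) we get O(escrow_summons).
Premises 3, 4, 8 do not contribute to this derivation.
So O(escrow_summons) follows.

Yes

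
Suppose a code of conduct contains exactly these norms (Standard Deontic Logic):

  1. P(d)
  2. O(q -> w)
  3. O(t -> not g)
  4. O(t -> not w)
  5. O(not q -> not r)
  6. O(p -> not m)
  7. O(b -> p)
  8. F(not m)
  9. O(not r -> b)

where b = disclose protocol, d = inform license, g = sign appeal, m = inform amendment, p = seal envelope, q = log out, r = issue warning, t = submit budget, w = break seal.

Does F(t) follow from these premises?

Yes

Premise 8, F(not m), is equivalent to O(m).
The contrapositive of premise 6 (O(p -> not m)) is O(m -> not p), and O(m) is already established, so O(not p).
The contrapositive of premise 7 (O(b -> p)) is O(not p -> not b), and O(not p) is already established, so O(not b).
The contrapositive of premise 9 (O(not r -> b)) is O(not b -> r), and O(not b) is already established, so O(r).
The contrapositive of premise 5 (O(not q -> not r)) is O(r -> q), and O(r) is already established, so O(q).
From O(q) and premise 2, O(q -> w), we obtain O(w).
Premise 4 is O(t -> not w); contrapositively O(w -> not t). Since O(w) holds, K gives O(not t).
Premises 1, 3 do not contribute to this derivation.
So O(not t) holds, i.e. F(t). The claim follows.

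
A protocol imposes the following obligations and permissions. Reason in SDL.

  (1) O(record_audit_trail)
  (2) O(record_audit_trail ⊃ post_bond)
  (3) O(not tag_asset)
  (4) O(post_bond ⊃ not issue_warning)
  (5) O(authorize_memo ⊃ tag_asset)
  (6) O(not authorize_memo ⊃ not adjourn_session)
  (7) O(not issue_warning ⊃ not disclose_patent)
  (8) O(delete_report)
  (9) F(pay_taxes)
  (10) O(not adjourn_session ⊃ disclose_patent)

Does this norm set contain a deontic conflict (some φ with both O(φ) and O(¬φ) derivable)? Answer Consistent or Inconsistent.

Inconsistent

Premise 3 gives O(not tag_asset).
Premise 5, O(authorize_memo ⊃ tag_asset), contraposes to O(not tag_asset ⊃ not authorize_memo); with O(not tag_asset) we get O(not authorize_memo).
Premise 6 is O(not authorize_memo ⊃ not adjourn_session); since O(not authorize_memo), deontic closure gives O(not adjourn_session).
Applying K to premise 10 (O(not adjourn_session ⊃ disclose_patent)) and O(not adjourn_session) yields O(disclose_patent).
Premise 7, O(not issue_warning ⊃ not disclose_patent), contraposes to O(disclose_patent ⊃ issue_warning); with O(disclose_patent) we get O(issue_warning).
Premise 4, O(post_bond ⊃ not issue_warning), contraposes to O(issue_warning ⊃ not post_bond); with O(issue_warning) we get O(not post_bond).
Premise 2, O(record_audit_trail ⊃ post_bond), contraposes to O(not post_bond ⊃ not record_audit_trail); with O(not post_bond) we get O(not record_audit_trail).
However, premise 1 gives O(record_audit_trail).
We now have both O(not record_audit_trail) and O(record_audit_trail) — record_audit_trail is simultaneously obligatory and forbidden, violating the D-axiom.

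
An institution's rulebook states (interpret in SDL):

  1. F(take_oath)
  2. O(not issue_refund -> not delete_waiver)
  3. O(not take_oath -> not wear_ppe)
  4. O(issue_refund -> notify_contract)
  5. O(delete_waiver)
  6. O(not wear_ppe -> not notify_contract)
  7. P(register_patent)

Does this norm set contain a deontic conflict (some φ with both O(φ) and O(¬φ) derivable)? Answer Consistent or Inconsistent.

Inconsistent

Premise 5 gives O(delete_waiver).
The contrapositive of premise 2 (O(not issue_refund -> not delete_waiver)) is O(delete_waiver -> issue_refund), and O(delete_waiver) is already established, so O(issue_refund).
From O(issue_refund) and premise 4, O(issue_refund -> notify_contract), we obtain O(notify_contract).
Premise 6 is O(not wear_ppe -> not notify_contract); contrapositively O(notify_contract -> wear_ppe). Since O(notify_contract) holds, K gives O(wear_ppe).
The contrapositive of premise 3 (O(not take_oath -> not wear_ppe)) is O(wear_ppe -> take_oath), and O(wear_ppe) is already established, so O(take_oath).
Yet premise 1 is F(take_oath), i.e. O(not take_oath).
We now have both O(take_oath) and O(not take_oath) — take_oath is simultaneously obligatory and forbidden, violating the D-axiom.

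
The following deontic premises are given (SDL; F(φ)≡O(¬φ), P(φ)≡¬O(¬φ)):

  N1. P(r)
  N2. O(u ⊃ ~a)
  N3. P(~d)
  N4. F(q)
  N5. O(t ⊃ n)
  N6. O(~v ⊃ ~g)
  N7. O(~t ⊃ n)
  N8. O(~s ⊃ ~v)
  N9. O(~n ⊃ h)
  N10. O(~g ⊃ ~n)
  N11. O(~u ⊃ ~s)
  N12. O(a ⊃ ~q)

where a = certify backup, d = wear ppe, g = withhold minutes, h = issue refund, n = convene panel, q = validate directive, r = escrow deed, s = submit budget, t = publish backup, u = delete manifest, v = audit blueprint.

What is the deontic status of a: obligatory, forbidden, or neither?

Premises 5 and 7 are O(t ⊃ n) and O(~t ⊃ n); every ideal world satisfies t or ~t, so in either case n holds — hence O(n).
Premise 10, O(~g ⊃ ~n), contraposes to O(n ⊃ g); with O(n) we get O(g).
Premise 6, O(~v ⊃ ~g), contraposes to O(g ⊃ v); with O(g) we get O(v).
Premise 8 is O(~s ⊃ ~v); contrapositively O(v ⊃ s). Since O(v) holds, K gives O(s).
Premise 11, O(~u ⊃ ~s), contraposes to O(s ⊃ u); with O(s) we get O(u).
With premise 2, O(u ⊃ ~a), the K-axiom yields O(~a).
Premises 1, 3, 4, 9, 12 do not contribute to this derivation.
Thus O(~a), which is F(a): a is forbidden.

Forbidden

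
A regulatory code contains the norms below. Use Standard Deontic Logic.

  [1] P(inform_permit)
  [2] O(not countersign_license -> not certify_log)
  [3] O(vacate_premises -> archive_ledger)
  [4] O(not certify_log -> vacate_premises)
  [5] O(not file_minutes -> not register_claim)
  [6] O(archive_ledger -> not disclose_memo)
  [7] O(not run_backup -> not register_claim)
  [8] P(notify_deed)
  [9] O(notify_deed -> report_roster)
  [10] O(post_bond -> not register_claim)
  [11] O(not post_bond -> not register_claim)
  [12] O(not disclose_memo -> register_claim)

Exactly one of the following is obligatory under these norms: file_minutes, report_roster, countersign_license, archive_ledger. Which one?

By case analysis on post_bond: premise 10 gives O(post_bond -> not register_claim) and premise 11 gives O(not post_bond -> not register_claim), so O(not register_claim) either way.
Premise 12, O(not disclose_memo -> register_claim), contraposes to O(not register_claim -> disclose_memo); with O(not register_claim) we get O(disclose_memo).
Premise 6 is O(archive_ledger -> not disclose_memo); contrapositively O(disclose_memo -> not archive_ledger). Since O(disclose_memo) holds, K gives O(not archive_ledger).
Premise 3, O(vacate_premises -> archive_ledger), contraposes to O(not archive_ledger -> not vacate_premises); with O(not archive_ledger) we get O(not vacate_premises).
Premise 4, O(not certify_log -> vacate_premises), contraposes to O(not vacate_premises -> certify_log); with O(not vacate_premises) we get O(certify_log).
Premise 2, O(not countersign_license -> not certify_log), contraposes to O(certify_log -> countersign_license); with O(certify_log) we get O(countersign_license).
So O(countersign_license) holds — countersign_license is obligatory. None of the other listed options is made obligatory by any chain of premises.

countersign_license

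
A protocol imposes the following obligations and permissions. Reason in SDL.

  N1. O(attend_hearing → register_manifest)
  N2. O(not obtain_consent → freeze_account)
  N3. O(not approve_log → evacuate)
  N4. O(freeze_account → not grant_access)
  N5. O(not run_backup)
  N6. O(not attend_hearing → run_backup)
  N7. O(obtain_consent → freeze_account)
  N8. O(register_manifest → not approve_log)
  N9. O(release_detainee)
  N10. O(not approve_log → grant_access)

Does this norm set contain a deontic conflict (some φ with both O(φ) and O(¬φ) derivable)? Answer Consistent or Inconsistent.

Inconsistent

By case analysis on obtain_consent: premise 7 gives O(obtain_consent → freeze_account) and premise 2 gives O(not obtain_consent → freeze_account), so O(freeze_account) either way.
Premise 4 is O(freeze_account → not grant_access); since O(freeze_account), deontic closure gives O(not grant_access).
The contrapositive of premise 10 (O(not approve_log → grant_access)) is O(not grant_access → approve_log), and O(not grant_access) is already established, so O(approve_log).
Premise 8 is O(register_manifest → not approve_log); contrapositively O(approve_log → not register_manifest). Since O(approve_log) holds, K gives O(not register_manifest).
Premise 1 is O(attend_hearing → register_manifest); contrapositively O(not register_manifest → not attend_hearing). Since O(not register_manifest) holds, K gives O(not attend_hearing).
From O(not attend_hearing) and premise 6, O(not attend_hearing → run_backup), we obtain O(run_backup).
However, premise 5 gives O(not run_backup).
We now have both O(run_backup) and O(not run_backup) — run_backup is simultaneously obligatory and forbidden, violating the D-axiom.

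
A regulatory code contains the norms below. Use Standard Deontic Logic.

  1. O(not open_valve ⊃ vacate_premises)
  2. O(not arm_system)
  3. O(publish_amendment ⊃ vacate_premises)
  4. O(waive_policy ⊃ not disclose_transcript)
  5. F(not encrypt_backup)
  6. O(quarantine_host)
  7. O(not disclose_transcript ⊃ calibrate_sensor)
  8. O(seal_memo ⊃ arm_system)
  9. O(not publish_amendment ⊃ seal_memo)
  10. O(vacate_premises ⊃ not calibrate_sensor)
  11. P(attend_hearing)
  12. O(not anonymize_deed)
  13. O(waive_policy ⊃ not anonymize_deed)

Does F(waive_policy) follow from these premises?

From premise 2 we have O(not arm_system).
The contrapositive of premise 8 (O(seal_memo ⊃ arm_system)) is O(not arm_system ⊃ not seal_memo), and O(not arm_system) is already established, so O(not seal_memo).
The contrapositive of premise 9 (O(not publish_amendment ⊃ seal_memo)) is O(not seal_memo ⊃ publish_amendment), and O(not seal_memo) is already established, so O(publish_amendment).
Applying K to premise 3 (O(publish_amendment ⊃ vacate_premises)) and O(publish_amendment) yields O(vacate_premises).
Premise 10 is O(vacate_premises ⊃ not calibrate_sensor); since O(vacate_premises), deontic closure gives O(not calibrate_sensor).
Premise 7, O(not disclose_transcript ⊃ calibrate_sensor), contraposes to O(not calibrate_sensor ⊃ disclose_transcript); with O(not calibrate_sensor) we get O(disclose_transcript).
Premise 4 is O(waive_policy ⊃ not disclose_transcript); contrapositively O(disclose_transcript ⊃ not waive_policy). Since O(disclose_transcript) holds, K gives O(not waive_policy).
Premises 1, 5, 6, 11, 12, 13 do not contribute to this derivation.
So O(not waive_policy) holds, i.e. F(waive_policy). The claim follows.

Yes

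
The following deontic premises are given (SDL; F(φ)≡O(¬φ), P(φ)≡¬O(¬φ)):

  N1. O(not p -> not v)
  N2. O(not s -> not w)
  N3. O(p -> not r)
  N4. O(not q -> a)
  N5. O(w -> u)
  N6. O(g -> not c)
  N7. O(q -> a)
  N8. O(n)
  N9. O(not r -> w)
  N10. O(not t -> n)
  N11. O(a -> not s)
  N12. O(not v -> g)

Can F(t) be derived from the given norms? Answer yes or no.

Premise 10 is O(not t -> n); even if O(n) held, inferring O(not t) would be affirming the consequent — invalid.
No other premise forces O(not t). An ideal world satisfying every premise can still have t true, so F(t) is not derivable.

No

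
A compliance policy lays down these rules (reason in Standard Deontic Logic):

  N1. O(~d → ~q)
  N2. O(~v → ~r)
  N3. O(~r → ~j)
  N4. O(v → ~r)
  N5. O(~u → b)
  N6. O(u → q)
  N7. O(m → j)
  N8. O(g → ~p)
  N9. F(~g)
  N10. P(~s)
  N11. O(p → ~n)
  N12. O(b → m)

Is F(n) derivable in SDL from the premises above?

Premise 11 is O(p → ~n), but O(p) is not derivable from the premises, so it does not yield O(~n).
No other premise forces O(~n). An ideal world satisfying every premise can still have n true, so F(n) is not derivable.

No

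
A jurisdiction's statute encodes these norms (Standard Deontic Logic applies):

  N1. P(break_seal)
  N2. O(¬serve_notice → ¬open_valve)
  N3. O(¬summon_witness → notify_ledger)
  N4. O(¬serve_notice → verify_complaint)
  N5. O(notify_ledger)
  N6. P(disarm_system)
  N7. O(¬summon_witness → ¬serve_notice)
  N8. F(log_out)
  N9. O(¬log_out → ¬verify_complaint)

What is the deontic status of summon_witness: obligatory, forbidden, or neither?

Premise 8, F(log_out), is equivalent to O(¬log_out).
With premise 9, O(¬log_out → ¬verify_complaint), the K-axiom yields O(¬verify_complaint).
The contrapositive of premise 4 (O(¬serve_notice → verify_complaint)) is O(¬verify_complaint → serve_notice), and O(¬verify_complaint) is already established, so O(serve_notice).
Premise 7, O(¬summon_witness → ¬serve_notice), contraposes to O(serve_notice → summon_witness); with O(serve_notice) we get O(summon_witness).
Premises 1, 2, 3, 5, 6 do not contribute to this derivation.
Hence summon_witness is obligatory.

Obligatory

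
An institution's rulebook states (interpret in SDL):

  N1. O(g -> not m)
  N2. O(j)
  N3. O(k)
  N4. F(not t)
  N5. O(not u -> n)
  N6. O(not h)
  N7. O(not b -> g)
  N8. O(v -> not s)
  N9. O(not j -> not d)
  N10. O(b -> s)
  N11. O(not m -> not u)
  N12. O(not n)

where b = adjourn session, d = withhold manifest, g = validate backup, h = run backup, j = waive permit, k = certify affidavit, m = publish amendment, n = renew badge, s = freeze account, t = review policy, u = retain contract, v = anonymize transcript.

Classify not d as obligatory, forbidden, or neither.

Neither

Premise 9 is O(not j -> not d), but O(not j) is not derivable from the premises, so it does not yield O(not d).
No premise or chain of K-axiom applications forces O(not d), and none forces O(d). So not d is neither obligatory nor forbidden under these norms.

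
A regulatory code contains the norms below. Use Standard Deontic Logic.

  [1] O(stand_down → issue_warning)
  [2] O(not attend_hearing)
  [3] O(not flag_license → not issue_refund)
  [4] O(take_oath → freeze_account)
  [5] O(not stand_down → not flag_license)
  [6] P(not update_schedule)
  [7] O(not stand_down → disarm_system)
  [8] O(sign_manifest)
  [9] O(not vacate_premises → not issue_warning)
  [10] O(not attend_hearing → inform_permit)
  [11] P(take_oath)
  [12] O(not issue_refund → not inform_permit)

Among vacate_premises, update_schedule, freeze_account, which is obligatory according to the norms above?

Premise 2 gives O(not attend_hearing).
Applying K to premise 10 (O(not attend_hearing → inform_permit)) and O(not attend_hearing) yields O(inform_permit).
Premise 12 is O(not issue_refund → not inform_permit); contrapositively O(inform_permit → issue_refund). Since O(inform_permit) holds, K gives O(issue_refund).
The contrapositive of premise 3 (O(not flag_license → not issue_refund)) is O(issue_refund → flag_license), and O(issue_refund) is already established, so O(flag_license).
Premise 5 is O(not stand_down → not flag_license); contrapositively O(flag_license → stand_down). Since O(flag_license) holds, K gives O(stand_down).
From O(stand_down) and premise 1, O(stand_down → issue_warning), we obtain O(issue_warning).
The contrapositive of premise 9 (O(not vacate_premises → not issue_warning)) is O(issue_warning → vacate_premises), and O(issue_warning) is already established, so O(vacate_premises).
So O(vacate_premises) holds — vacate_premises is obligatory. None of the other listed options is made obligatory by any chain of premises.

vacate_premises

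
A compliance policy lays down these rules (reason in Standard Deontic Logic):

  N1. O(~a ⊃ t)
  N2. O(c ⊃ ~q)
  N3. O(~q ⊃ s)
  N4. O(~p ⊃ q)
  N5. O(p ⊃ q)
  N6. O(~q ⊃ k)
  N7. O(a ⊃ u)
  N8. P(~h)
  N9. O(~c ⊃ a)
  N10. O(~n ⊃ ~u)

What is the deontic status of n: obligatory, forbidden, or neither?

By case analysis on ~p: premise 4 gives O(~p ⊃ q) and premise 5 gives O(p ⊃ q), so O(q) either way.
Premise 2 is O(c ⊃ ~q); contrapositively O(q ⊃ ~c). Since O(q) holds, K gives O(~c).
With premise 9, O(~c ⊃ a), the K-axiom yields O(a).
With premise 7, O(a ⊃ u), the K-axiom yields O(u).
The contrapositive of premise 10 (O(~n ⊃ ~u)) is O(u ⊃ n), and O(u) is already established, so O(n).
Premises 1, 3, 6, 8 do not contribute to this derivation.
Hence n is obligatory.

Obligatory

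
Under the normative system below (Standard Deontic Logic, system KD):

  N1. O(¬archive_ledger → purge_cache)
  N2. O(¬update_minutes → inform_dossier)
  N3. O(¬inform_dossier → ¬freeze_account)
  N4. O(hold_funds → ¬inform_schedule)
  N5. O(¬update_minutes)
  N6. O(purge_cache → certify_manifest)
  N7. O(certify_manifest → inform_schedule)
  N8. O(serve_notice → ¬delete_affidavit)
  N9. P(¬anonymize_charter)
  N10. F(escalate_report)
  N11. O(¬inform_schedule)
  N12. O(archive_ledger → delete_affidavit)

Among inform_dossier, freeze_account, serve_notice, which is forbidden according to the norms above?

Premise 11 states O(¬inform_schedule) outright.
Premise 7, O(certify_manifest → inform_schedule), contraposes to O(¬inform_schedule → ¬certify_manifest); with O(¬inform_schedule) we get O(¬certify_manifest).
Premise 6 is O(purge_cache → certify_manifest); contrapositively O(¬certify_manifest → ¬purge_cache). Since O(¬certify_manifest) holds, K gives O(¬purge_cache).
The contrapositive of premise 1 (O(¬archive_ledger → purge_cache)) is O(¬purge_cache → archive_ledger), and O(¬purge_cache) is already established, so O(archive_ledger).
Applying K to premise 12 (O(archive_ledger → delete_affidavit)) and O(archive_ledger) yields O(delete_affidavit).
Premise 8, O(serve_notice → ¬delete_affidavit), contraposes to O(delete_affidavit → ¬serve_notice); with O(delete_affidavit) we get O(¬serve_notice).
So O(¬serve_notice) holds, i.e. serve_notice is forbidden. None of the other listed options is forbidden under the premises.

serve_notice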